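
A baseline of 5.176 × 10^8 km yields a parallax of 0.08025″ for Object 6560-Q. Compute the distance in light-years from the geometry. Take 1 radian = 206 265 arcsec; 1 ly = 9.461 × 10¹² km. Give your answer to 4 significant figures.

140.6 ly

θ = 0.08025″ = 0.08025/206265 = 3.8906 × 10^-7 rad.
d = B/θ = (5.176 × 10^8) / (3.8906 × 10^-7) = 1.3304 × 10^15 km = (1.3304 × 10^15) / (9.461 × 10^12) ly = 140.62 ly.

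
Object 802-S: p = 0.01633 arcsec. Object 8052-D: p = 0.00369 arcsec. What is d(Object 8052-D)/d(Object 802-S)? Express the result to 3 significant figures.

Since d = 1/p, d_B/d_A = p_A/p_B.
= 0.01633 / 0.00369 = 4.4255.

4.43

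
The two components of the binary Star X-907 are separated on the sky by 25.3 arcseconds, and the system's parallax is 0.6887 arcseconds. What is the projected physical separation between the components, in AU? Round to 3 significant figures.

36.7 AU

d = 1/p = 1/0.6887″ = 1.452 pc.
At distance d (pc), an angle of θ arcsec spans θ·d AU: s = 25.3 × 1.452 = 36.736 AU.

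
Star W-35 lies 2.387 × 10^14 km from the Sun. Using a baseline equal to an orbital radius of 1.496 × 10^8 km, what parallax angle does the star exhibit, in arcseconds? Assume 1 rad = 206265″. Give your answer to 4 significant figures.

θ ≈ B/d = (1.496 × 10^8) / (2.387 × 10^14) = 6.2673 × 10^-7 rad.
In arcseconds: 6.2673 × 10^-7 × 206265 = 0.12927″.

0.1293 arcsec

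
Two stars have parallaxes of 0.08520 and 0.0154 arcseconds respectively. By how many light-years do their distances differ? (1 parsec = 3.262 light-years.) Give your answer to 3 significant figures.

174 ly

d_A = 1/0.08520″ = 11.737 pc; d_B = 1/0.01540″ = 64.935 pc.
|d_B − d_A| = |64.935 − 11.737| = 53.198 pc = 53.198 × 3.262 ly = 173.53 ly.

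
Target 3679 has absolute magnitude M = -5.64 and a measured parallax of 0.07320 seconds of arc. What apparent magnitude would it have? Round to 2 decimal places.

d = 1/p = 1/0.07320″ = 13.661 pc.
m − M = 5 log₁₀ d − 5 = 5 log₁₀(13.661) − 5 = 5.6774 − 5 = 0.6774.
m = M + (m − M) = -5.64 + 0.6774 = -4.96.

m = -4.96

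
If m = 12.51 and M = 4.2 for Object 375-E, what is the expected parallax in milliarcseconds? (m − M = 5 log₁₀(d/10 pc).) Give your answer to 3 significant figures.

m − M = 12.51 − 4.2 = 8.31.
d = 10^((m−M)/5 + 1) = 10^2.662 = 459.2 pc.
p = 1/d = 1/459.2 = 0.0021777 arcsec = 2.1777 mas.

2.18 mas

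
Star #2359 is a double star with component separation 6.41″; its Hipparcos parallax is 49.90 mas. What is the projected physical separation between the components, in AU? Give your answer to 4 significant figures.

d = 1/p = 1/0.04990″ = 20.04 pc.
At distance d (pc), an angle of θ arcsec spans θ·d AU: s = 6.41 × 20.04 = 128.46 AU.

128.5 AU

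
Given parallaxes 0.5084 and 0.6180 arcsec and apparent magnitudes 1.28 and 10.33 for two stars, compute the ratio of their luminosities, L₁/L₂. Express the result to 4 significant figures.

L₁/L₂ = 6160

d₁ = 1/p₁ = 1/0.5084″ = 1.967 pc; d₂ = 1/p₂ = 1/0.6180″ = 1.6181 pc.
M₁ = m₁ − 5 log₁₀ d₁ + 5 = 1.28 − 1.4690 + 5 = 4.8110.
M₂ = 10.33 − 1.0450 + 5 = 14.2850.
L₁/L₂ = 10^(0.4(M₂ − M₁)) = 10^(0.4 × 9.4740) = 10^3.78960 = 6160.3.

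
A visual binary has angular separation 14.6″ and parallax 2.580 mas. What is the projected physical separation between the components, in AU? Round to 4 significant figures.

d = 1/p = 1/0.002580″ = 387.6 pc.
At distance d (pc), an angle of θ arcsec spans θ·d AU: s = 14.6 × 387.6 = 5659 AU.

5659 AU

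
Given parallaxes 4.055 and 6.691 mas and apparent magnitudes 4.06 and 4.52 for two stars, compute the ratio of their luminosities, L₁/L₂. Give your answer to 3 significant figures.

L₁/L₂ = 4.16

d₁ = 1/p₁ = 1/0.004055″ = 246.61 pc; d₂ = 1/p₂ = 1/0.006691″ = 149.45 pc.
M₁ = m₁ − 5 log₁₀ d₁ + 5 = 4.06 − 11.9601 + 5 = -2.9001.
M₂ = 4.52 − 10.8725 + 5 = -1.3525.
L₁/L₂ = 10^(0.4(M₂ − M₁)) = 10^(0.4 × 1.5476) = 10^0.61904 = 4.1595.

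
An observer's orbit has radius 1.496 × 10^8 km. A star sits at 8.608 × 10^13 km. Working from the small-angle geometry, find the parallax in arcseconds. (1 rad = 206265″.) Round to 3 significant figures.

0.358 arcsec

θ ≈ B/d = (1.496 × 10^8) / (8.608 × 10^13) = 1.7379 × 10^-6 rad.
In arcseconds: 1.7379 × 10^-6 × 206265 = 0.35847″.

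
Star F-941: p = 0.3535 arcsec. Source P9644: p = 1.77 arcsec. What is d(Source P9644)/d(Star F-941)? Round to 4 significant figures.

Since d = 1/p, d_B/d_A = p_A/p_B.
= 0.3535 / 1.77 = 0.19972.

0.1997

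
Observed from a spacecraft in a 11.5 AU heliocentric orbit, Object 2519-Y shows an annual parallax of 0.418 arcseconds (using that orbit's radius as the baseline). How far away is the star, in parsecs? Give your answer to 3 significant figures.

27.5 pc

With baseline B (in AU) and parallax p (in arcsec), d = B/p parsecs.
d = 11.5 / 0.418 = 27.512 pc.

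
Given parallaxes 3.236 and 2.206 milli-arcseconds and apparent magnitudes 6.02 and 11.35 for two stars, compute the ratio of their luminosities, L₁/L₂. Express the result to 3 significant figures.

L₁/L₂ = 63.0

d₁ = 1/p₁ = 1/0.003236″ = 309.02 pc; d₂ = 1/p₂ = 1/0.002206″ = 453.31 pc.
M₁ = m₁ − 5 log₁₀ d₁ + 5 = 6.02 − 12.4499 + 5 = -1.4299.
M₂ = 11.35 − 13.2820 + 5 = 3.0680.
L₁/L₂ = 10^(0.4(M₂ − M₁)) = 10^(0.4 × 4.4979) = 10^1.79916 = 62.974.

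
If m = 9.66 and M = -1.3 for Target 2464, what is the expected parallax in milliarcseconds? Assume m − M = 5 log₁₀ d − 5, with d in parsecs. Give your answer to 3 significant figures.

0.643 mas

m − M = 9.66 − (-1.3) = 10.96.
d = 10^((m−M)/5 + 1) = 10^3.192 = 1556 pc.
p = 1/d = 1/1556 = 0.00064267 arcsec = 0.64267 mas.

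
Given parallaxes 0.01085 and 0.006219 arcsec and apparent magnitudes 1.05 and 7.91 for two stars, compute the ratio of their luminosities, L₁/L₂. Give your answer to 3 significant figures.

d₁ = 1/p₁ = 1/0.01085″ = 92.166 pc; d₂ = 1/p₂ = 1/0.006219″ = 160.8 pc.
M₁ = m₁ − 5 log₁₀ d₁ + 5 = 1.05 − 9.8229 + 5 = -3.7729.
M₂ = 7.91 − 11.0314 + 5 = 1.8786.
L₁/L₂ = 10^(0.4(M₂ − M₁)) = 10^(0.4 × 5.6515) = 10^2.26060 = 182.22.

L₁/L₂ = 182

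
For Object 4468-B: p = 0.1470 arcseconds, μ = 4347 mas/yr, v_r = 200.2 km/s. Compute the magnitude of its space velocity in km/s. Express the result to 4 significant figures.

d = 1/p = 1/0.1470″ = 6.8027 pc.
μ = 4347 mas/yr = 4.347 ″/yr.
v_t = 4.740 μ d = 4.740 × 4.347 × 6.8027 = 140.17 km/s.
v = √(v_r² + v_t²) = √(200.2² + 140.17²) = √59727.7 = 244.39 km/s.

244.4 km/s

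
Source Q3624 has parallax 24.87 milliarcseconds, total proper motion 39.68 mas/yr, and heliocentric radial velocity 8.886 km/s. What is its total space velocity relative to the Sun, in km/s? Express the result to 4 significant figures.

11.67 km/s

d = 1/p = 1/0.02487″ = 40.209 pc.
μ = 39.68 mas/yr = 0.03968 ″/yr.
v_t = 4.740 μ d = 4.740 × 0.03968 × 40.209 = 7.5626 km/s.
v = √(v_r² + v_t²) = √(8.886² + 7.5626²) = √136.154 = 11.669 km/s.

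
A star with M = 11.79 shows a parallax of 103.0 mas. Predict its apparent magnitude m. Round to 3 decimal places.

m = 11.726

d = 1/p = 1/0.1030″ = 9.7087 pc.
m − M = 5 log₁₀ d − 5 = 5 log₁₀(9.7087) − 5 = 4.9358 − 5 = -0.0642.
m = M + (m − M) = 11.79 + (-0.0642) = 11.726.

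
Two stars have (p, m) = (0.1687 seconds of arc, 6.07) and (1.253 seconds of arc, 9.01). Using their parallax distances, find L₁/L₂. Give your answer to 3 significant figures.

L₁/L₂ = 827

d₁ = 1/p₁ = 1/0.1687″ = 5.9277 pc; d₂ = 1/p₂ = 1/1.253″ = 0.79808 pc.
M₁ = m₁ − 5 log₁₀ d₁ + 5 = 6.07 − 3.8644 + 5 = 7.2056.
M₂ = 9.01 − (-0.4898) + 5 = 14.4998.
L₁/L₂ = 10^(0.4(M₂ − M₁)) = 10^(0.4 × 7.2942) = 10^2.91768 = 827.33.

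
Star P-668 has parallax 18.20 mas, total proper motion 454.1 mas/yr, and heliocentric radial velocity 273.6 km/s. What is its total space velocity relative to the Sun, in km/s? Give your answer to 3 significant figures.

d = 1/p = 1/0.01820″ = 54.945 pc.
μ = 454.1 mas/yr = 0.4541 ″/yr.
v_t = 4.740 μ d = 4.740 × 0.4541 × 54.945 = 118.27 km/s.
v = √(v_r² + v_t²) = √(273.6² + 118.27²) = √88844.8 = 298.07 km/s.

298 km/s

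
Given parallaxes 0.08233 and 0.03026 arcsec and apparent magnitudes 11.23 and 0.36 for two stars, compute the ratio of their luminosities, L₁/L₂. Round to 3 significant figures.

d₁ = 1/p₁ = 1/0.08233″ = 12.146 pc; d₂ = 1/p₂ = 1/0.03026″ = 33.047 pc.
M₁ = m₁ − 5 log₁₀ d₁ + 5 = 11.23 − 5.4222 + 5 = 10.8078.
M₂ = 0.36 − 7.5957 + 5 = -2.2357.
L₁/L₂ = 10^(0.4(M₂ − M₁)) = 10^(0.4 × (-13.0435)) = 10^(-5.21740) = 0.0000060618.

L₁/L₂ = 6.06 × 10^-6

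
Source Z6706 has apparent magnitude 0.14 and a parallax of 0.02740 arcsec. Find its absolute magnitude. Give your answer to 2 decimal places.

d = 1/p = 1/0.02740″ = 36.496 pc.
m − M = 5 log₁₀(36.496) − 5 = 7.8112 − 5 = 2.8112.
M = m − (m − M) = 0.14 − 2.8112 = -2.67.

M = -2.67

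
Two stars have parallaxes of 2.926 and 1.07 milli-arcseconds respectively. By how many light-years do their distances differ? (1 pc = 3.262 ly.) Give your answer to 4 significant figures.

d_A = 1/0.002926″ = 341.76 pc; d_B = 1/0.001070″ = 934.58 pc.
|d_B − d_A| = |934.58 − 341.76| = 592.82 pc = 592.82 × 3.262 ly = 1933.8 ly.

1934 ly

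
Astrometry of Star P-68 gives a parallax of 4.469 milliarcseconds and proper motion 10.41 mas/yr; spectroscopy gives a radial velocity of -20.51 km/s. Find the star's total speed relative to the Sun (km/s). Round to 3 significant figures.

23.3 km/s

d = 1/p = 1/0.004469″ = 223.76 pc.
μ = 10.41 mas/yr = 0.01041 ″/yr.
v_t = 4.740 μ d = 4.740 × 0.01041 × 223.76 = 11.041 km/s.
v = √(v_r² + v_t²) = √((-20.51)² + 11.041²) = √542.564 = 23.293 km/s.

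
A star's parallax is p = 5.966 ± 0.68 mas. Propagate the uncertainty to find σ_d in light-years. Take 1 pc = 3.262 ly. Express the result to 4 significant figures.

62.32 ly

d = 1/p, so σ_d = σ_p / p².
σ_d = 0.000680 / (0.005966)² = 0.000680 / 0.000035593 = 19.105 pc = 19.105 × 3.262 ly = 62.321 ly.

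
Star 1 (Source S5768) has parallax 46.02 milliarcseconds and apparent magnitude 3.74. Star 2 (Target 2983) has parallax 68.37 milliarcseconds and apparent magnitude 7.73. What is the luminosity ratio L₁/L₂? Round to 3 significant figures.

d₁ = 1/p₁ = 1/0.04602″ = 21.73 pc; d₂ = 1/p₂ = 1/0.06837″ = 14.626 pc.
M₁ = m₁ − 5 log₁₀ d₁ + 5 = 3.74 − 6.6853 + 5 = 2.0547.
M₂ = 7.73 − 5.8256 + 5 = 6.9044.
L₁/L₂ = 10^(0.4(M₂ − M₁)) = 10^(0.4 × 4.8497) = 10^1.93988 = 87.072.

L₁/L₂ = 87.1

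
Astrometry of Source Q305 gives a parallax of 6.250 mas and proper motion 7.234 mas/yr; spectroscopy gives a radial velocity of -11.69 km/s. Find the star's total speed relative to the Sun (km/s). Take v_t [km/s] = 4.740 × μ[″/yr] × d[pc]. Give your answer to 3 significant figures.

12.9 km/s

d = 1/p = 1/0.006250″ = 160 pc.
μ = 7.234 mas/yr = 0.007234 ″/yr.
v_t = 4.740 μ d = 4.740 × 0.007234 × 160 = 5.4863 km/s.
v = √(v_r² + v_t²) = √((-11.69)² + 5.4863²) = √166.756 = 12.913 km/s.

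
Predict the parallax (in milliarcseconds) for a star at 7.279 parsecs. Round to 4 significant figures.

p = 1/d = 1/7.279 = 0.13738 arcsec.
= 0.13738 × 1000 = 137.38 mas.

137.4 mas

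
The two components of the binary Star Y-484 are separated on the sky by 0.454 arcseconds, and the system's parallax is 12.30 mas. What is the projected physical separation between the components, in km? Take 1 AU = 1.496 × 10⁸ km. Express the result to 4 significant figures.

d = 1/p = 1/0.01230″ = 81.301 pc.
At distance d (pc), an angle of θ arcsec spans θ·d AU: s = 0.454 × 81.301 = 36.911 AU.
= 36.911 × 1.496 × 10⁸ km = 5.5219 × 10^9 km.

5.522 × 10^9 km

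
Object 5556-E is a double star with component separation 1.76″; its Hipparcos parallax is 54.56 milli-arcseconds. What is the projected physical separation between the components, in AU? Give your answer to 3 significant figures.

d = 1/p = 1/0.05456″ = 18.328 pc.
At distance d (pc), an angle of θ arcsec spans θ·d AU: s = 1.76 × 18.328 = 32.257 AU.

32.3 AU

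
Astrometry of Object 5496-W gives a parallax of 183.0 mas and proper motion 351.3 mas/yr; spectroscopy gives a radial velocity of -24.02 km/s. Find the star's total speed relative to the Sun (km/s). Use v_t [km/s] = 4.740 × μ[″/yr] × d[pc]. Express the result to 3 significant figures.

d = 1/p = 1/0.1830″ = 5.4645 pc.
μ = 351.3 mas/yr = 0.3513 ″/yr.
v_t = 4.740 μ d = 4.740 × 0.3513 × 5.4645 = 9.0993 km/s.
v = √(v_r² + v_t²) = √((-24.02)² + 9.0993²) = √659.758 = 25.686 km/s.

25.7 km/s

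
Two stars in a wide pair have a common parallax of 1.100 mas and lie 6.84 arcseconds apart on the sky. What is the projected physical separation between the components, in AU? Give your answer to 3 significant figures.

6220 AU

d = 1/p = 1/0.001100″ = 909.09 pc.
At distance d (pc), an angle of θ arcsec spans θ·d AU: s = 6.84 × 909.09 = 6218.2 AU.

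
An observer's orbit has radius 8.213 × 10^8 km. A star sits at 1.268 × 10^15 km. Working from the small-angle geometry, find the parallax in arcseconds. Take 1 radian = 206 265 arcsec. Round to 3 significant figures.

θ ≈ B/d = (8.213 × 10^8) / (1.268 × 10^15) = 6.4771 × 10^-7 rad.
In arcseconds: 6.4771 × 10^-7 × 206265 = 0.1336″.

0.134 arcsec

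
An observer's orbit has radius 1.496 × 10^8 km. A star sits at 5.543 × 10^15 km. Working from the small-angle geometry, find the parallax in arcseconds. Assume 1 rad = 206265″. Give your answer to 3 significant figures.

θ ≈ B/d = (1.496 × 10^8) / (5.543 × 10^15) = 2.6989 × 10^-8 rad.
In arcseconds: 2.6989 × 10^-8 × 206265 = 0.0055669″.

0.00557 arcsec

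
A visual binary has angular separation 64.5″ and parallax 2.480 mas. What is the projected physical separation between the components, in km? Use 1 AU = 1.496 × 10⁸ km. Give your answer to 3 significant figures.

3.89 × 10^12 km

d = 1/p = 1/0.002480″ = 403.23 pc.
At distance d (pc), an angle of θ arcsec spans θ·d AU: s = 64.5 × 403.23 = 26008 AU.
= 26008 × 1.496 × 10⁸ km = 3.8908 × 10^12 km.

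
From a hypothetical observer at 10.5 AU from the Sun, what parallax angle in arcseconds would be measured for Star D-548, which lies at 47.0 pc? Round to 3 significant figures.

0.223 arcsec

p (arcsec) = B (AU) / d (pc).
p = 10.5 / 47.0 = 0.2234 arcsec.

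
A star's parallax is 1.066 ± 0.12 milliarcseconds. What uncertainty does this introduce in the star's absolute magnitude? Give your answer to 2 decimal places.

σ_M = 0.24 mag

M = m − 5 log₁₀ d + 5 = m + 5 log₁₀ p + 5, so ∂M/∂p = 5/(p ln 10).
σ_M = (5/ln 10) · (σ_p/p) = 2.1715 × 0.12/1.066 = 2.1715 × 0.11257 = 0.24445.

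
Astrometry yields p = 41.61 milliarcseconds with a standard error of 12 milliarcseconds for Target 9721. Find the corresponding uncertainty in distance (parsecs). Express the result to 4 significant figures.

d = 1/p, so σ_d = σ_p / p².
σ_d = 0.0120 / (0.04161)² = 0.0120 / 0.0017314 = 6.9308 pc.

6.931 pc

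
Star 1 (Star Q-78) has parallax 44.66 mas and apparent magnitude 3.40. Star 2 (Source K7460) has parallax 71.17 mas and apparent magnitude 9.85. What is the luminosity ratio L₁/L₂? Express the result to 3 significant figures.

L₁/L₂ = 966

d₁ = 1/p₁ = 1/0.04466″ = 22.391 pc; d₂ = 1/p₂ = 1/0.07117″ = 14.051 pc.
M₁ = m₁ − 5 log₁₀ d₁ + 5 = 3.40 − 6.7504 + 5 = 1.6496.
M₂ = 9.85 − 5.7385 + 5 = 9.1115.
L₁/L₂ = 10^(0.4(M₂ − M₁)) = 10^(0.4 × 7.4619) = 10^2.98476 = 965.52.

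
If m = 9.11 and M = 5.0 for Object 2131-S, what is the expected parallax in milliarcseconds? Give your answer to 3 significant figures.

15.1 mas

m − M = 9.11 − 5.0 = 4.11.
d = 10^((m−M)/5 + 1) = 10^1.822 = 66.374 pc.
p = 1/d = 1/66.374 = 0.015066 arcsec = 15.066 mas.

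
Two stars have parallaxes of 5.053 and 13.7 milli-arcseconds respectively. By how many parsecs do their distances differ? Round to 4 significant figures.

124.9 pc

d_A = 1/0.005053″ = 197.9 pc; d_B = 1/0.01370″ = 72.993 pc.
|d_B − d_A| = |72.993 − 197.9| = 124.91 pc.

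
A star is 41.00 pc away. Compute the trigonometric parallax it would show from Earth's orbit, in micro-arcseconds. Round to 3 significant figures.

24400 μas

p = 1/d = 1/41 = 0.02439 arcsec.
= 0.02439 × 10⁶ = 24390 μas.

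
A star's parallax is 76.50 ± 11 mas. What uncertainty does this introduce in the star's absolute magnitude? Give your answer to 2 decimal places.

M = m − 5 log₁₀ d + 5 = m + 5 log₁₀ p + 5, so ∂M/∂p = 5/(p ln 10).
σ_M = (5/ln 10) · (σ_p/p) = 2.1715 × 11/76.50 = 2.1715 × 0.14379 = 0.31224.

σ_M = 0.31 mag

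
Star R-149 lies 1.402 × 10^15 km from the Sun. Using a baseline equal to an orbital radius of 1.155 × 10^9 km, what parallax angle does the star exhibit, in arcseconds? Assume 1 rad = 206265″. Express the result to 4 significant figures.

0.1699 arcsec

θ ≈ B/d = (1.155 × 10^9) / (1.402 × 10^15) = 8.2382 × 10^-7 rad.
In arcseconds: 8.2382 × 10^-7 × 206265 = 0.16993″.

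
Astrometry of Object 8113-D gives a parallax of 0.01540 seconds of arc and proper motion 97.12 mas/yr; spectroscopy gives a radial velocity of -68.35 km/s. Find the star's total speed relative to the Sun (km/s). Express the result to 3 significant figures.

d = 1/p = 1/0.01540″ = 64.935 pc.
μ = 97.12 mas/yr = 0.09712 ″/yr.
v_t = 4.740 μ d = 4.740 × 0.09712 × 64.935 = 29.893 km/s.
v = √(v_r² + v_t²) = √((-68.35)² + 29.893²) = √5565.31 = 74.601 km/s.

74.6 km/s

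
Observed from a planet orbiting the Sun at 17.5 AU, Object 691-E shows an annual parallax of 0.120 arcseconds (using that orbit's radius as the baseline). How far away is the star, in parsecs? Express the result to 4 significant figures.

With baseline B (in AU) and parallax p (in arcsec), d = B/p parsecs.
d = 17.5 / 0.120 = 145.83 pc.

145.8 pc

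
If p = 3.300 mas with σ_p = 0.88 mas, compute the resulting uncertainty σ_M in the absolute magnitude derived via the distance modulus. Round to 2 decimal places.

M = m − 5 log₁₀ d + 5 = m + 5 log₁₀ p + 5, so ∂M/∂p = 5/(p ln 10).
σ_M = (5/ln 10) · (σ_p/p) = 2.1715 × 0.88/3.300 = 2.1715 × 0.26667 = 0.57907.

σ_M = 0.58 mag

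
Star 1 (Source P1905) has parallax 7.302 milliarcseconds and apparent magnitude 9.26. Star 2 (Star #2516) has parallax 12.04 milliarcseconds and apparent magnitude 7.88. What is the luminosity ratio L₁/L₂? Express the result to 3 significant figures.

d₁ = 1/p₁ = 1/0.007302″ = 136.95 pc; d₂ = 1/p₂ = 1/0.01204″ = 83.056 pc.
M₁ = m₁ − 5 log₁₀ d₁ + 5 = 9.26 − 10.6828 + 5 = 3.5772.
M₂ = 7.88 − 9.5969 + 5 = 3.2831.
L₁/L₂ = 10^(0.4(M₂ − M₁)) = 10^(0.4 × (-0.2941)) = 10^(-0.11764) = 0.76271.

L₁/L₂ = 0.763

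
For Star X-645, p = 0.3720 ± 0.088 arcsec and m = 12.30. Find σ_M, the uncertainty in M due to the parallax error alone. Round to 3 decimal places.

M = m − 5 log₁₀ d + 5 = m + 5 log₁₀ p + 5, so ∂M/∂p = 5/(p ln 10).
σ_M = (5/ln 10) · (σ_p/p) = 2.1715 × 0.088/0.3720 = 2.1715 × 0.23656 = 0.51369.

σ_M = 0.514 mag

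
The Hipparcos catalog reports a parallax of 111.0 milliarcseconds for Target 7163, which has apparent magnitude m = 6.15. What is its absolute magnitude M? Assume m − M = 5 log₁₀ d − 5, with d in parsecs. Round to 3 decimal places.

d = 1/p = 1/0.1110″ = 9.009 pc.
m − M = 5 log₁₀(9.009) − 5 = 4.7734 − 5 = -0.2266.
M = m − (m − M) = 6.15 − (-0.2266) = 6.377.

M = 6.377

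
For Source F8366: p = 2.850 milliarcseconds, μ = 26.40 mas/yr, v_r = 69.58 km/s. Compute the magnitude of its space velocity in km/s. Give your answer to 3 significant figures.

d = 1/p = 1/0.002850″ = 350.88 pc.
μ = 26.40 mas/yr = 0.02640 ″/yr.
v_t = 4.740 μ d = 4.740 × 0.02640 × 350.88 = 43.908 km/s.
v = √(v_r² + v_t²) = √(69.58² + 43.908²) = √6769.29 = 82.276 km/s.

82.3 km/s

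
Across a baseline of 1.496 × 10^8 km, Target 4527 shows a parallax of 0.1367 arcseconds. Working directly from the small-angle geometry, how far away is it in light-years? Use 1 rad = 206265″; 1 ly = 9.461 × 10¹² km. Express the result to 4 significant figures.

23.86 ly

θ = 0.1367″ = 0.1367/206265 = 6.6274 × 10^-7 rad.
d = B/θ = (1.496 × 10^8) / (6.6274 × 10^-7) = 2.2573 × 10^14 km = (2.2573 × 10^14) / (9.461 × 10^12) ly = 23.859 ly.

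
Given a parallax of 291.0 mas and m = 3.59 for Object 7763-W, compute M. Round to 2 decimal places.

d = 1/p = 1/0.2910″ = 3.4364 pc.
m − M = 5 log₁₀(3.4364) − 5 = 2.6805 − 5 = -2.3195.
M = m − (m − M) = 3.59 − (-2.3195) = 5.91.

M = 5.91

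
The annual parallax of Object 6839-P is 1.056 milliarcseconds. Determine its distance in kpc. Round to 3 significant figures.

0.947 kpc

p = 1.056 milliarcseconds = 0.001056 arcsec.
d = 1/p = 1/0.001056 = 946.97 pc.
= 0.94697 kpc.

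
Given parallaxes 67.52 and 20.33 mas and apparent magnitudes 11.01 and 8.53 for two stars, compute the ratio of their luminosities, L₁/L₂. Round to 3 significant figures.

d₁ = 1/p₁ = 1/0.06752″ = 14.81 pc; d₂ = 1/p₂ = 1/0.02033″ = 49.188 pc.
M₁ = m₁ − 5 log₁₀ d₁ + 5 = 11.01 − 5.8528 + 5 = 10.1572.
M₂ = 8.53 − 8.4593 + 5 = 5.0707.
L₁/L₂ = 10^(0.4(M₂ − M₁)) = 10^(0.4 × (-5.0865)) = 10^(-2.03460) = 0.0092342.

L₁/L₂ = 0.00923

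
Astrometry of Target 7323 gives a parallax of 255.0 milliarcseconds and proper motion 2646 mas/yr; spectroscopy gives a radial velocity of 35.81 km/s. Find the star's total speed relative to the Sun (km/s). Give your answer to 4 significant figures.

d = 1/p = 1/0.2550″ = 3.9216 pc.
μ = 2646 mas/yr = 2.646 ″/yr.
v_t = 4.740 μ d = 4.740 × 2.646 × 3.9216 = 49.185 km/s.
v = √(v_r² + v_t²) = √(35.81² + 49.185²) = √3701.52 = 60.84 km/s.

60.84 km/s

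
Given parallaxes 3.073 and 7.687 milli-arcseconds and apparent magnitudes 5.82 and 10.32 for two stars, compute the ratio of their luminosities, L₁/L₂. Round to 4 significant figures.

L₁/L₂ = 394.8

d₁ = 1/p₁ = 1/0.003073″ = 325.41 pc; d₂ = 1/p₂ = 1/0.007687″ = 130.09 pc.
M₁ = m₁ − 5 log₁₀ d₁ + 5 = 5.82 − 12.5622 + 5 = -1.7422.
M₂ = 10.32 − 10.5712 + 5 = 4.7488.
L₁/L₂ = 10^(0.4(M₂ − M₁)) = 10^(0.4 × 6.4910) = 10^2.59640 = 394.82.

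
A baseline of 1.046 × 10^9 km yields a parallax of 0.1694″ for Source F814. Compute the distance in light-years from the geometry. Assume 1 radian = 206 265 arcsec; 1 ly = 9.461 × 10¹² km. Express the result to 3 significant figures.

135 ly

θ = 0.1694″ = 0.1694/206265 = 8.2127 × 10^-7 rad.
d = B/θ = (1.046 × 10^9) / (8.2127 × 10^-7) = 1.2736 × 10^15 km = (1.2736 × 10^15) / (9.461 × 10^12) ly = 134.62 ly.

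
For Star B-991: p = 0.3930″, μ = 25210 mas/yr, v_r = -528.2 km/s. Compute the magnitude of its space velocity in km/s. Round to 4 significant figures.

609.5 km/s

d = 1/p = 1/0.3930″ = 2.5445 pc.
μ = 25210 mas/yr = 25.21 ″/yr.
v_t = 4.740 μ d = 4.740 × 25.21 × 2.5445 = 304.06 km/s.
v = √(v_r² + v_t²) = √((-528.2)² + 304.06²) = √371448 = 609.47 km/s.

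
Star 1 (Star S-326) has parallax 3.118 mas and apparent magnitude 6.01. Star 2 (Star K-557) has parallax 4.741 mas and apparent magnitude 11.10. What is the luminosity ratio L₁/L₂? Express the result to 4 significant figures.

d₁ = 1/p₁ = 1/0.003118″ = 320.72 pc; d₂ = 1/p₂ = 1/0.004741″ = 210.93 pc.
M₁ = m₁ − 5 log₁₀ d₁ + 5 = 6.01 − 12.5306 + 5 = -1.5206.
M₂ = 11.10 − 11.6207 + 5 = 4.4793.
L₁/L₂ = 10^(0.4(M₂ − M₁)) = 10^(0.4 × 5.9999) = 10^2.39996 = 251.17.

L₁/L₂ = 251.2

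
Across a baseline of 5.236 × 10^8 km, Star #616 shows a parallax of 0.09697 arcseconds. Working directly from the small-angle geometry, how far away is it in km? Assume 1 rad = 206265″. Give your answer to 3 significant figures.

1.11 × 10^15 km

θ = 0.09697″ = 0.09697/206265 = 4.7012 × 10^-7 rad.
d = B/θ = (5.236 × 10^8) / (4.7012 × 10^-7) = 1.1138 × 10^15 km.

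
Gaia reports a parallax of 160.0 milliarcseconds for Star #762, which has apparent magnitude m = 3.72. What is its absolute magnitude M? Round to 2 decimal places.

d = 1/p = 1/0.1600″ = 6.25 pc.
m − M = 5 log₁₀(6.25) − 5 = 3.9794 − 5 = -1.0206.
M = m − (m − M) = 3.72 − (-1.0206) = 4.74.

M = 4.74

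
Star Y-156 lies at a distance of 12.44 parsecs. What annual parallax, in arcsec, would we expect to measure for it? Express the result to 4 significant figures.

0.08039 arcsec

p = 1/d = 1/12.44 = 0.080386 arcsec.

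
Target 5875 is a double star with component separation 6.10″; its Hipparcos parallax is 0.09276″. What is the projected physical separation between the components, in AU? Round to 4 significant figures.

d = 1/p = 1/0.09276″ = 10.781 pc.
At distance d (pc), an angle of θ arcsec spans θ·d AU: s = 6.10 × 10.781 = 65.764 AU.

65.76 AU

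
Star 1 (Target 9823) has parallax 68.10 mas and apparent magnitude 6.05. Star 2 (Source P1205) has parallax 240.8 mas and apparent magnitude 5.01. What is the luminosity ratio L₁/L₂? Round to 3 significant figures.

L₁/L₂ = 4.80

d₁ = 1/p₁ = 1/0.06810″ = 14.684 pc; d₂ = 1/p₂ = 1/0.2408″ = 4.1528 pc.
M₁ = m₁ − 5 log₁₀ d₁ + 5 = 6.05 − 5.8342 + 5 = 5.2158.
M₂ = 5.01 − 3.0917 + 5 = 6.9183.
L₁/L₂ = 10^(0.4(M₂ − M₁)) = 10^(0.4 × 1.7025) = 10^0.68100 = 4.7973.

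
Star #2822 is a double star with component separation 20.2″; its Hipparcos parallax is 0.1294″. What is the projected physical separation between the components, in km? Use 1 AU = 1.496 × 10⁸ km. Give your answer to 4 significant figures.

d = 1/p = 1/0.1294″ = 7.728 pc.
At distance d (pc), an angle of θ arcsec spans θ·d AU: s = 20.2 × 7.728 = 156.11 AU.
= 156.11 × 1.496 × 10⁸ km = 2.3354 × 10^10 km.

2.335 × 10^10 km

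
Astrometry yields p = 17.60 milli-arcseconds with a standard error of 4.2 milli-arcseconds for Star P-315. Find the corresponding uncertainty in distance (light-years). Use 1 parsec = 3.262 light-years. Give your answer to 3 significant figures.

d = 1/p, so σ_d = σ_p / p².
σ_d = 0.00420 / (0.01760)² = 0.00420 / 0.00030976 = 13.559 pc = 13.559 × 3.262 ly = 44.229 ly.

44.2 ly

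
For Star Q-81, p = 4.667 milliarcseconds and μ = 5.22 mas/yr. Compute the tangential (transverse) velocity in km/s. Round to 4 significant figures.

5.302 km/s

d = 1/p = 1/0.004667″ = 214.27 pc.
μ = 5.22 mas/yr = 0.00522 ″/yr.
v_t = 4.74 × μ × d = 4.74 × 0.00522 × 214.27 = 5.3016 km/s.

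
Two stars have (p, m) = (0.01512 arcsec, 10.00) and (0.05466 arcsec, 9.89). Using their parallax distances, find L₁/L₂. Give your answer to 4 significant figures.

L₁/L₂ = 11.81

d₁ = 1/p₁ = 1/0.01512″ = 66.138 pc; d₂ = 1/p₂ = 1/0.05466″ = 18.295 pc.
M₁ = m₁ − 5 log₁₀ d₁ + 5 = 10.00 − 9.1023 + 5 = 5.8977.
M₂ = 9.89 − 6.3117 + 5 = 8.5783.
L₁/L₂ = 10^(0.4(M₂ − M₁)) = 10^(0.4 × 2.6806) = 10^1.07224 = 11.81.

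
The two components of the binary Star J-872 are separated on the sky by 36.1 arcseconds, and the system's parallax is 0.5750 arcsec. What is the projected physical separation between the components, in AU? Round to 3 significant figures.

62.8 AU

d = 1/p = 1/0.5750″ = 1.7391 pc.
At distance d (pc), an angle of θ arcsec spans θ·d AU: s = 36.1 × 1.7391 = 62.782 AU.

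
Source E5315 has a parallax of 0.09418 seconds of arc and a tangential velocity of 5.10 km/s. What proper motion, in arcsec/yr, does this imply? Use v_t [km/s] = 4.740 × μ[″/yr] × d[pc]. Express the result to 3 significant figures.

0.101 arcsec/yr

d = 1/p = 1/0.09418″ = 10.618 pc.
μ = v_t / (4.74 d) = 5.10 / (4.74 × 10.618) = 5.10 / 50.329 = 0.10133 ″/yr.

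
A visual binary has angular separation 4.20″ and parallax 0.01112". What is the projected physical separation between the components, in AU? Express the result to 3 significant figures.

d = 1/p = 1/0.01112″ = 89.928 pc.
At distance d (pc), an angle of θ arcsec spans θ·d AU: s = 4.20 × 89.928 = 377.7 AU.

378 AU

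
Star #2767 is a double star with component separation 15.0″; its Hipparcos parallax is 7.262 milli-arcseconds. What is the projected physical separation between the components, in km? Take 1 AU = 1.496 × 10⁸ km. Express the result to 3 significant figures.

d = 1/p = 1/0.007262″ = 137.7 pc.
At distance d (pc), an angle of θ arcsec spans θ·d AU: s = 15.0 × 137.7 = 2065.5 AU.
= 2065.5 × 1.496 × 10⁸ km = 3.0900 × 10^11 km.

3.09 × 10^11 km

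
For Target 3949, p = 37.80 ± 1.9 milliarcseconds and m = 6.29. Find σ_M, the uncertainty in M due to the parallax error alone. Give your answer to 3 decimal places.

σ_M = 0.109 mag

M = m − 5 log₁₀ d + 5 = m + 5 log₁₀ p + 5, so ∂M/∂p = 5/(p ln 10).
σ_M = (5/ln 10) · (σ_p/p) = 2.1715 × 1.9/37.80 = 2.1715 × 0.050265 = 0.10915.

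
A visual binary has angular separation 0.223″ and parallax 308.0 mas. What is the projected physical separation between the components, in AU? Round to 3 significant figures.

d = 1/p = 1/0.3080″ = 3.2468 pc.
At distance d (pc), an angle of θ arcsec spans θ·d AU: s = 0.223 × 3.2468 = 0.72404 AU.

0.724 AU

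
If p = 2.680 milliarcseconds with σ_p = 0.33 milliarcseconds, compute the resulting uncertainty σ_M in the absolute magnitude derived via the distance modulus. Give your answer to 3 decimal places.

M = m − 5 log₁₀ d + 5 = m + 5 log₁₀ p + 5, so ∂M/∂p = 5/(p ln 10).
σ_M = (5/ln 10) · (σ_p/p) = 2.1715 × 0.33/2.680 = 2.1715 × 0.12313 = 0.26738.

σ_M = 0.267 mag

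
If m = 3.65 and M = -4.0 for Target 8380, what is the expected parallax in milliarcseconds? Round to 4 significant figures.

2.951 mas

m − M = 3.65 − (-4.0) = 7.65.
d = 10^((m−M)/5 + 1) = 10^2.530 = 338.84 pc.
p = 1/d = 1/338.84 = 0.0029512 arcsec = 2.9512 mas.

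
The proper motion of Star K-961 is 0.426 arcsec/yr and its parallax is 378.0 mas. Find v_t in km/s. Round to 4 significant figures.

5.342 km/s

d = 1/p = 1/0.3780″ = 2.6455 pc.
v_t = 4.74 × μ × d = 4.74 × 0.426 × 2.6455 = 5.3419 km/s.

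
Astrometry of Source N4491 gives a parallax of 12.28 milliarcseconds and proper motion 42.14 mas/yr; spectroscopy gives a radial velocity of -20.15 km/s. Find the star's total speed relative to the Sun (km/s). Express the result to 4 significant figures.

d = 1/p = 1/0.01228″ = 81.433 pc.
μ = 42.14 mas/yr = 0.04214 ″/yr.
v_t = 4.740 μ d = 4.740 × 0.04214 × 81.433 = 16.266 km/s.
v = √(v_r² + v_t²) = √((-20.15)² + 16.266²) = √670.605 = 25.896 km/s.

25.90 km/s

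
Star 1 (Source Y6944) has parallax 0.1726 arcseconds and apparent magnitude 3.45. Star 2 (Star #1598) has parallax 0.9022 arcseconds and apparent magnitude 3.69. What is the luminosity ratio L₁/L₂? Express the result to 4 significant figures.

d₁ = 1/p₁ = 1/0.1726″ = 5.7937 pc; d₂ = 1/p₂ = 1/0.9022″ = 1.1084 pc.
M₁ = m₁ − 5 log₁₀ d₁ + 5 = 3.45 − 3.8148 + 5 = 4.6352.
M₂ = 3.69 − 0.2235 + 5 = 8.4665.
L₁/L₂ = 10^(0.4(M₂ − M₁)) = 10^(0.4 × 3.8313) = 10^1.53252 = 34.082.

L₁/L₂ = 34.08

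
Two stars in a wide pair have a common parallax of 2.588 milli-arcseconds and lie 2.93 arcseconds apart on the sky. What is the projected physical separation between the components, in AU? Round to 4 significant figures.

d = 1/p = 1/0.002588″ = 386.4 pc.
At distance d (pc), an angle of θ arcsec spans θ·d AU: s = 2.93 × 386.4 = 1132.2 AU.

1132 AU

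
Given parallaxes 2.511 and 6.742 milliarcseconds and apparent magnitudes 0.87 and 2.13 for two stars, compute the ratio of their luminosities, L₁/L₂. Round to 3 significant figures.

L₁/L₂ = 23.0

d₁ = 1/p₁ = 1/0.002511″ = 398.25 pc; d₂ = 1/p₂ = 1/0.006742″ = 148.32 pc.
M₁ = m₁ − 5 log₁₀ d₁ + 5 = 0.87 − 13.0008 + 5 = -7.1308.
M₂ = 2.13 − 10.8560 + 5 = -3.7260.
L₁/L₂ = 10^(0.4(M₂ − M₁)) = 10^(0.4 × 3.4048) = 10^1.36192 = 23.01.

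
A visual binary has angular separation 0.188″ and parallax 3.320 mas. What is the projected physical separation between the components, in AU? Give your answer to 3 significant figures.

d = 1/p = 1/0.003320″ = 301.2 pc.
At distance d (pc), an angle of θ arcsec spans θ·d AU: s = 0.188 × 301.2 = 56.626 AU.

56.6 AU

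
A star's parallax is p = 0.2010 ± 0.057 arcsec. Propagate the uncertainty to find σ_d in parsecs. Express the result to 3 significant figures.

d = 1/p, so σ_d = σ_p / p².
σ_d = 0.0570 / (0.2010)² = 0.0570 / 0.040401 = 1.4109 pc.

1.41 pc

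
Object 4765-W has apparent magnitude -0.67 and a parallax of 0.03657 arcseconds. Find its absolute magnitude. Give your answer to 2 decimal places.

d = 1/p = 1/0.03657″ = 27.345 pc.
m − M = 5 log₁₀(27.345) − 5 = 7.1844 − 5 = 2.1844.
M = m − (m − M) = -0.67 − 2.1844 = -2.85.

M = -2.85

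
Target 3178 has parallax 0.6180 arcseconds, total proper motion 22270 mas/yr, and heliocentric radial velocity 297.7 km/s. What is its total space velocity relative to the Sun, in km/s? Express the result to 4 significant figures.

d = 1/p = 1/0.6180″ = 1.6181 pc.
μ = 22270 mas/yr = 22.27 ″/yr.
v_t = 4.740 μ d = 4.740 × 22.27 × 1.6181 = 170.81 km/s.
v = √(v_r² + v_t²) = √(297.7² + 170.81²) = √117801 = 343.22 km/s.

343.2 km/s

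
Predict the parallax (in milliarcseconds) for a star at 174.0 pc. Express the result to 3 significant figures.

p = 1/d = 1/174 = 0.0057471 arcsec.
= 0.0057471 × 1000 = 5.7471 mas.

5.75 mas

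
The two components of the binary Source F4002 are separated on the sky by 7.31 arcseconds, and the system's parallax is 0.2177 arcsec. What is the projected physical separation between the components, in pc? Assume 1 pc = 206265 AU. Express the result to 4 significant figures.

0.0001628 pc

d = 1/p = 1/0.2177″ = 4.5935 pc.
At distance d (pc), an angle of θ arcsec spans θ·d AU: s = 7.31 × 4.5935 = 33.578 AU.
= 33.578 / 206265 = 0.00016279 pc.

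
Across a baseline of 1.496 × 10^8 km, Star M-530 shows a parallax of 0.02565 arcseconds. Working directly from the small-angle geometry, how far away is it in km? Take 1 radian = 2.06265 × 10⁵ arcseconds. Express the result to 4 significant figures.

θ = 0.02565″ = 0.02565/206265 = 1.2435 × 10^-7 rad.
d = B/θ = (1.496 × 10^8) / (1.2435 × 10^-7) = 1.2031 × 10^15 km.

1.203 × 10^15 km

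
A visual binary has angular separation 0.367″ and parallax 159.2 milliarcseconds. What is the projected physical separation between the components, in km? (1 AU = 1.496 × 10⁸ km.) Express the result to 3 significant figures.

d = 1/p = 1/0.1592″ = 6.2814 pc.
At distance d (pc), an angle of θ arcsec spans θ·d AU: s = 0.367 × 6.2814 = 2.3053 AU.
= 2.3053 × 1.496 × 10⁸ km = 3.4487 × 10^8 km.

3.45 × 10^8 km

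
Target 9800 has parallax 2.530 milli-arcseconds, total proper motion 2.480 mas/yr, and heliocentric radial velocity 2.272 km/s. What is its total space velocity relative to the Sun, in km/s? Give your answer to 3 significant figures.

d = 1/p = 1/0.002530″ = 395.26 pc.
μ = 2.480 mas/yr = 0.002480 ″/yr.
v_t = 4.740 μ d = 4.740 × 0.002480 × 395.26 = 4.6464 km/s.
v = √(v_r² + v_t²) = √(2.272² + 4.6464²) = √26.751 = 5.1721 km/s.

5.17 km/s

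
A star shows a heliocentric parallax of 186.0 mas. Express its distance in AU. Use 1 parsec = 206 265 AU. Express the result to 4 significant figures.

p = 186.0 mas = 0.1860 arcsec.
d = 1/p = 1/0.1860 = 5.3763 pc.
In AU: 5.3763 × 206265 = 1.1089 × 10^6 AU.

1.109 × 10^6 AU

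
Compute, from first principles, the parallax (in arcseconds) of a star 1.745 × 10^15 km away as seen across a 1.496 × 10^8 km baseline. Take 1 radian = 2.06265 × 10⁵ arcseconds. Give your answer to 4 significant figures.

θ ≈ B/d = (1.496 × 10^8) / (1.745 × 10^15) = 8.5731 × 10^-8 rad.
In arcseconds: 8.5731 × 10^-8 × 206265 = 0.017683″.

0.01768 arcsec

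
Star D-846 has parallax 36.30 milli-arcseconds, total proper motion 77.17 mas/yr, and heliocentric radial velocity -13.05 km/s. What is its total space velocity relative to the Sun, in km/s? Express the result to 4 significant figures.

d = 1/p = 1/0.03630″ = 27.548 pc.
μ = 77.17 mas/yr = 0.07717 ″/yr.
v_t = 4.740 μ d = 4.740 × 0.07717 × 27.548 = 10.077 km/s.
v = √(v_r² + v_t²) = √((-13.05)² + 10.077²) = √271.848 = 16.488 km/s.

16.49 km/s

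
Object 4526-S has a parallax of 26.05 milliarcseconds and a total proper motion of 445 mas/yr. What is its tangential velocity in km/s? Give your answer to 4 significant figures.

80.97 km/s

d = 1/p = 1/0.02605″ = 38.388 pc.
μ = 445 mas/yr = 0.445 ″/yr.
v_t = 4.74 × μ × d = 4.74 × 0.445 × 38.388 = 80.972 km/s.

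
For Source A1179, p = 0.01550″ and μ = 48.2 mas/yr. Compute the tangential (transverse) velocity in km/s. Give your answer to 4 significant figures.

d = 1/p = 1/0.01550″ = 64.516 pc.
μ = 48.2 mas/yr = 0.0482 ″/yr.
v_t = 4.74 × μ × d = 4.74 × 0.0482 × 64.516 = 14.74 km/s.

14.74 km/s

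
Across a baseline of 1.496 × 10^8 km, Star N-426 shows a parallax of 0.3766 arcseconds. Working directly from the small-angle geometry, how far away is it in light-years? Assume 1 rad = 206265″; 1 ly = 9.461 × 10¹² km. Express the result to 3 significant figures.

8.66 ly

θ = 0.3766″ = 0.3766/206265 = 1.8258 × 10^-6 rad.
d = B/θ = (1.496 × 10^8) / (1.8258 × 10^-6) = 8.1937 × 10^13 km = (8.1937 × 10^13) / (9.461 × 10^12) ly = 8.6605 ly.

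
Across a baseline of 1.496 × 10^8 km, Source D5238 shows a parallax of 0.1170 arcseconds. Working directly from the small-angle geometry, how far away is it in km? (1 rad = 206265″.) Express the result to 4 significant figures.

θ = 0.1170″ = 0.1170/206265 = 5.6723 × 10^-7 rad.
d = B/θ = (1.496 × 10^8) / (5.6723 × 10^-7) = 2.6374 × 10^14 km.

2.637 × 10^14 km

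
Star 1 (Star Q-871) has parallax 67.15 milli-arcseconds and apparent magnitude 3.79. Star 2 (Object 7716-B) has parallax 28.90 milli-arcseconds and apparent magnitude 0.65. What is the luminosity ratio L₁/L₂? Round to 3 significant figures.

L₁/L₂ = 0.0103

d₁ = 1/p₁ = 1/0.06715″ = 14.892 pc; d₂ = 1/p₂ = 1/0.02890″ = 34.602 pc.
M₁ = m₁ − 5 log₁₀ d₁ + 5 = 3.79 − 5.8648 + 5 = 2.9252.
M₂ = 0.65 − 7.6955 + 5 = -2.0455.
L₁/L₂ = 10^(0.4(M₂ − M₁)) = 10^(0.4 × (-4.9707)) = 10^(-1.98828) = 0.010274.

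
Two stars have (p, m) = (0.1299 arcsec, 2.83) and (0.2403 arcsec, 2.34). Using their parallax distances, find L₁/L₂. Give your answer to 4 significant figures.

d₁ = 1/p₁ = 1/0.1299″ = 7.6982 pc; d₂ = 1/p₂ = 1/0.2403″ = 4.1615 pc.
M₁ = m₁ − 5 log₁₀ d₁ + 5 = 2.83 − 4.4319 + 5 = 3.3981.
M₂ = 2.34 − 3.0962 + 5 = 4.2438.
L₁/L₂ = 10^(0.4(M₂ − M₁)) = 10^(0.4 × 0.8457) = 10^0.33828 = 2.1791.

L₁/L₂ = 2.179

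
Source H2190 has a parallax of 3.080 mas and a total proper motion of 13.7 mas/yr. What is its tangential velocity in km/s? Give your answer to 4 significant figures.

d = 1/p = 1/0.003080″ = 324.68 pc.
μ = 13.7 mas/yr = 0.0137 ″/yr.
v_t = 4.74 × μ × d = 4.74 × 0.0137 × 324.68 = 21.084 km/s.

21.08 km/s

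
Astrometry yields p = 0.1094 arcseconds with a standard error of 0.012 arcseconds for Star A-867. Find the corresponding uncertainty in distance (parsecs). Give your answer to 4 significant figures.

d = 1/p, so σ_d = σ_p / p².
σ_d = 0.0120 / (0.1094)² = 0.0120 / 0.011968 = 1.0027 pc.

1.003 pc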